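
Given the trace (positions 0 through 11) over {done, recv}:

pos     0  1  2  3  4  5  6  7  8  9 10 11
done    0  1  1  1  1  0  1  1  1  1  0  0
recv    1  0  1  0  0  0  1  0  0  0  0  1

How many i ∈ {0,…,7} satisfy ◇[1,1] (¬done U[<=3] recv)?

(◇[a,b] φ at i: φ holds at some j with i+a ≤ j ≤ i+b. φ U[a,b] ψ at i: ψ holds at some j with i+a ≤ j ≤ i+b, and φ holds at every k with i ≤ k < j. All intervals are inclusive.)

Evaluate at each i in [0,7]:
  i=0: ✗ (none in [1,1])
  i=1: ✓ (witness j=2)
  i=2: ✗ (none in [3,3])
  i=3: ✗ (none in [4,4])
  i=4: ✓ (witness j=5)
  i=5: ✓ (witness j=6)
  i=6: ✗ (none in [7,7])
  i=7: ✗ (none in [8,8])
Positions where it holds: {1, 4, 5} → 3.

3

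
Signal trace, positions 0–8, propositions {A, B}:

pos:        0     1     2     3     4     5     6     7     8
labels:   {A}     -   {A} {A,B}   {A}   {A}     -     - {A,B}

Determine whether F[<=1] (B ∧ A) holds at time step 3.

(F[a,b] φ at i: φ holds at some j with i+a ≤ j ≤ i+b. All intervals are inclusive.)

Check (B ∧ A) at each j in [3,4]:
  j=3: true
  j=4: false
Found at j=3 → formula holds.

Yes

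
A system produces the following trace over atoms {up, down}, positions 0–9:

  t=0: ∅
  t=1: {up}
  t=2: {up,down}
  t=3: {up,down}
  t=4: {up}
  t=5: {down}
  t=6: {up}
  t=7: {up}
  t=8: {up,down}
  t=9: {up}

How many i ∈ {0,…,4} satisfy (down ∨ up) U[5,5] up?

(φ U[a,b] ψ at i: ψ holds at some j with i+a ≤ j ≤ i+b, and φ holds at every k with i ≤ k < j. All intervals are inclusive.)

Evaluate at each i in [0,4]:
  i=0: ✗ (no rhs in [5,5])
  i=1: ✓ (rhs at j=6; lhs holds on [1,5])
  i=2: ✓ (rhs at j=7; lhs holds on [2,6])
  i=3: ✓ (rhs at j=8; lhs holds on [3,7])
  i=4: ✓ (rhs at j=9; lhs holds on [4,8])
Positions where it holds: {1, 2, 3, 4} → 4.

4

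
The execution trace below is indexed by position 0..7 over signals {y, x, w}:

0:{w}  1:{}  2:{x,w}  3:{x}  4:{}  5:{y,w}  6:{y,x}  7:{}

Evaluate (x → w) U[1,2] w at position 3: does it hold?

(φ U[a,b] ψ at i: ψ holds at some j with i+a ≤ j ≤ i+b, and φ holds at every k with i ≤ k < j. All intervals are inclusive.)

Need some j in [4,5] with w, and (x → w) at every k in [3,j-1].
  j=4: w false.
  j=5: w holds, but (x → w) fails at k=3 → not this j.
No j in the window works → until fails.

Does not hold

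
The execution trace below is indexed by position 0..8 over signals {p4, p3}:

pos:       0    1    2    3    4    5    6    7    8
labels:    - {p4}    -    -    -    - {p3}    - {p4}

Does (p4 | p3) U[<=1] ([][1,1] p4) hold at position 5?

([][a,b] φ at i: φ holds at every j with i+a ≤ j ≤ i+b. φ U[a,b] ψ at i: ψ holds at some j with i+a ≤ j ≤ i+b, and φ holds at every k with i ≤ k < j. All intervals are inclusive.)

Does not hold

Need some j in [5,6] with [][1,1] p4, and (p4 | p3) at every k in [5,j-1].
  j=5: [][1,1] p4 — fails at 6.
  j=6: [][1,1] p4 — fails at 7.
No j in the window works → until fails.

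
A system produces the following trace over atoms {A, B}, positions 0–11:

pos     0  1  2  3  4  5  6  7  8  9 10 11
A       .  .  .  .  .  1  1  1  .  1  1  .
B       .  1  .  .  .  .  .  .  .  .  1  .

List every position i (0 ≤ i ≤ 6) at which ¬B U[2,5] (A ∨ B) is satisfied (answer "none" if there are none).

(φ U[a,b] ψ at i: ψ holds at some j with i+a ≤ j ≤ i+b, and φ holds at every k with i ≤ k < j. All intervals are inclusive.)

2, 3, 4, 5, 6

Evaluate at each i in [0,6]:
  i=0: ✗ (lhs fails at k=1 before rhs at j=5)
  i=1: ✗ (lhs fails at k=1 before rhs at j=5)
  i=2: ✓ (rhs at j=5; lhs holds on [2,4])
  i=3: ✓ (rhs at j=5; lhs holds on [3,4])
  i=4: ✓ (rhs at j=6; lhs holds on [4,5])
  i=5: ✓ (rhs at j=7; lhs holds on [5,6])
  i=6: ✓ (rhs at j=9; lhs holds on [6,8])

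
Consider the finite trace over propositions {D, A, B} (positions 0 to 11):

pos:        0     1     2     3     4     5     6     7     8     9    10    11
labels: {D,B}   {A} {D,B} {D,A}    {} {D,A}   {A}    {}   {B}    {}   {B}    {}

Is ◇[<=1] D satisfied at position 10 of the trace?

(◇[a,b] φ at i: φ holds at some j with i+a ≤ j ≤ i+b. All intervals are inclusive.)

Does not hold

Check D at each j in [10,11]:
  j=10: false
  j=11: false
No position in the window satisfies it → formula fails.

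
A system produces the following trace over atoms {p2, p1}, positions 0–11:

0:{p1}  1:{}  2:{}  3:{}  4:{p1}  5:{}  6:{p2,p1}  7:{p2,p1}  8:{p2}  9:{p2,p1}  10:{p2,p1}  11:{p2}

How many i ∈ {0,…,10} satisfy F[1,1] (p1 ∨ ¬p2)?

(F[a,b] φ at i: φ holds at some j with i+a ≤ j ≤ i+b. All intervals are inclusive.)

9

Evaluate at each i in [0,10]:
  i=0: ✓ (witness j=1)
  i=1: ✓ (witness j=2)
  i=2: ✓ (witness j=3)
  i=3: ✓ (witness j=4)
  i=4: ✓ (witness j=5)
  i=5: ✓ (witness j=6)
  i=6: ✓ (witness j=7)
  i=7: ✗ (none in [8,8])
  i=8: ✓ (witness j=9)
  i=9: ✓ (witness j=10)
  i=10: ✗ (none in [11,11])
Positions where it holds: {0, 1, 2, 3, 4, 5, 6, 8, 9} → 9.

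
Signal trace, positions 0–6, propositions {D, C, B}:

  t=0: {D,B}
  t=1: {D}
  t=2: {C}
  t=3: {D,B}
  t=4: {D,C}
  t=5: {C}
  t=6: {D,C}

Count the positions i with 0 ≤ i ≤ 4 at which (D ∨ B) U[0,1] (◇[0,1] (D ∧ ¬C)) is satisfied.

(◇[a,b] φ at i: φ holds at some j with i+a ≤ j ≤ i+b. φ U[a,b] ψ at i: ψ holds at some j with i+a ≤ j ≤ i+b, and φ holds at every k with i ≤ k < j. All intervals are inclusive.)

4

Evaluate at each i in [0,4]:
  i=0: ✓ (rhs at j=0)
  i=1: ✓ (rhs at j=1)
  i=2: ✓ (rhs at j=2)
  i=3: ✓ (rhs at j=3)
  i=4: ✗ (no rhs in [4,5])
Positions where it holds: {0, 1, 2, 3} → 4.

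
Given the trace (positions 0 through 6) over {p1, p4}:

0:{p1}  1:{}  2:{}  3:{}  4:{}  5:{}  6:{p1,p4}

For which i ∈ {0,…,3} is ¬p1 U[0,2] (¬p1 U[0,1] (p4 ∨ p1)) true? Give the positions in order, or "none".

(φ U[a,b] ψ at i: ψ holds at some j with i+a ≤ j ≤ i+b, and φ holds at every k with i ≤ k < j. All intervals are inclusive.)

Evaluate at each i in [0,3]:
  i=0: ✓ (rhs at j=0)
  i=1: ✗ (no rhs in [1,3])
  i=2: ✗ (no rhs in [2,4])
  i=3: ✓ (rhs at j=5; lhs holds on [3,4])

0, 3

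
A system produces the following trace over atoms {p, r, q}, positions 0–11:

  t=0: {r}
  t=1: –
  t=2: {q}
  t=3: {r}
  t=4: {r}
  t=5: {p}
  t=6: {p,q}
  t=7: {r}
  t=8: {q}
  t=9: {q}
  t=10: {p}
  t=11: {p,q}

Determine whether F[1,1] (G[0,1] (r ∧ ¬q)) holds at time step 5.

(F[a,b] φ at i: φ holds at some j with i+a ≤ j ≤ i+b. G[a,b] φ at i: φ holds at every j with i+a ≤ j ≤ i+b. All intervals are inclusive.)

Does not hold

Check G[0,1] (r ∧ ¬q) at each j in [6,6]:
  j=6: fails at 6
No position in the window satisfies it → formula fails.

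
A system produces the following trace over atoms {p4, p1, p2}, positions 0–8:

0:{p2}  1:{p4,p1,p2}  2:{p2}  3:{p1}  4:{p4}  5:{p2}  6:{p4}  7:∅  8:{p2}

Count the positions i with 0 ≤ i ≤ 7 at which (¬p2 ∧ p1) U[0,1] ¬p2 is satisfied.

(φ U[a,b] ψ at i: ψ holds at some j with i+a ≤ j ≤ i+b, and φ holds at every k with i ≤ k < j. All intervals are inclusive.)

4

Evaluate at each i in [0,7]:
  i=0: ✗ (no rhs in [0,1])
  i=1: ✗ (no rhs in [1,2])
  i=2: ✗ (lhs fails at k=2 before rhs at j=3)
  i=3: ✓ (rhs at j=3)
  i=4: ✓ (rhs at j=4)
  i=5: ✗ (lhs fails at k=5 before rhs at j=6)
  i=6: ✓ (rhs at j=6)
  i=7: ✓ (rhs at j=7)
Positions where it holds: {3, 4, 6, 7} → 4.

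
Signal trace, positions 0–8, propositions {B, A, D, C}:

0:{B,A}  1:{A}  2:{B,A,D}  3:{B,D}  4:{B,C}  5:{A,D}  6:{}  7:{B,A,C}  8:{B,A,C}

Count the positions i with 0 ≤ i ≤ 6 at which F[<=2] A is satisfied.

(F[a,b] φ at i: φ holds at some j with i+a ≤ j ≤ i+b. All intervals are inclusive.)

7

Evaluate at each i in [0,6]:
  i=0: ✓ (witness j=0)
  i=1: ✓ (witness j=1)
  i=2: ✓ (witness j=2)
  i=3: ✓ (witness j=5)
  i=4: ✓ (witness j=5)
  i=5: ✓ (witness j=5)
  i=6: ✓ (witness j=7)
Positions where it holds: {0, 1, 2, 3, 4, 5, 6} → 7.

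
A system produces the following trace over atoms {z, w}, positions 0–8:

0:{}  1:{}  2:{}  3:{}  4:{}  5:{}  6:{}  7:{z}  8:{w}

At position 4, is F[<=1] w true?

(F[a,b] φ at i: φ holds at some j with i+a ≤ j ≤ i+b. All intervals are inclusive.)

Check w at each j in [4,5]:
  j=4: false
  j=5: false
No position in the window satisfies it → formula fails.

Does not hold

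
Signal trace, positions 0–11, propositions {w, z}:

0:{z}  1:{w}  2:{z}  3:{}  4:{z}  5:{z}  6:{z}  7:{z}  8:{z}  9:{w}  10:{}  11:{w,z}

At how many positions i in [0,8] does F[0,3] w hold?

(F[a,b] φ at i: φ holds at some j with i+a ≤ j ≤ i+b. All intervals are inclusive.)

Evaluate at each i in [0,8]:
  i=0: ✓ (witness j=1)
  i=1: ✓ (witness j=1)
  i=2: ✗ (none in [2,5])
  i=3: ✗ (none in [3,6])
  i=4: ✗ (none in [4,7])
  i=5: ✗ (none in [5,8])
  i=6: ✓ (witness j=9)
  i=7: ✓ (witness j=9)
  i=8: ✓ (witness j=9)
Positions where it holds: {0, 1, 6, 7, 8} → 5.

5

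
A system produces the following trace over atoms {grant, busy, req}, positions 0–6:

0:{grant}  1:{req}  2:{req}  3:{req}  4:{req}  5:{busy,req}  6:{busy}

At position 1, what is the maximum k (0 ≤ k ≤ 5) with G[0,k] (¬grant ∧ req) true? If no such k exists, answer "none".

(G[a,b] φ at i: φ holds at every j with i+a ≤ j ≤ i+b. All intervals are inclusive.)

(¬grant ∧ req) must hold from j=1 onward; find where it first fails.
  j=1: holds
  j=2: holds
  j=3: holds
  j=4: holds
  j=5: holds
  j=6: fails
Holds on [1,5], so largest k = 4.

4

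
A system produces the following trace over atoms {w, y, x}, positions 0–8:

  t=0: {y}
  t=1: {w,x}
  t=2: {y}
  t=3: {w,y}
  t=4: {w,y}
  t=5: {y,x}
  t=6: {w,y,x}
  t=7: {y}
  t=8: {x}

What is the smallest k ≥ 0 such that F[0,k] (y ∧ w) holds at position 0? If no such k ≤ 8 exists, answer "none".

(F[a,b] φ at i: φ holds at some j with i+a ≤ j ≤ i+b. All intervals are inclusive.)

Scan j = 0,1,… for (y ∧ w):
  j=0: fails
  j=1: fails
  j=2: fails
  j=3: holds
First hit at j=3, so smallest k = 3-0 = 3.

3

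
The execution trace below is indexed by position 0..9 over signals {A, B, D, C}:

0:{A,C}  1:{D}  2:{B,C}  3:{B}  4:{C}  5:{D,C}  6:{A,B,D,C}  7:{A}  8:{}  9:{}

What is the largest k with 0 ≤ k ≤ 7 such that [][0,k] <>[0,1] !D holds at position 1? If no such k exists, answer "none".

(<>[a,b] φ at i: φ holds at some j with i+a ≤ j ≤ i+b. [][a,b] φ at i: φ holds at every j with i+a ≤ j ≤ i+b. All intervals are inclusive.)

3

<>[0,1] !D must hold from j=1 onward; find where it first fails.
  j=1: holds
  j=2: holds
  j=3: holds
  j=4: holds
  j=5: fails
Holds on [1,4], so largest k = 3.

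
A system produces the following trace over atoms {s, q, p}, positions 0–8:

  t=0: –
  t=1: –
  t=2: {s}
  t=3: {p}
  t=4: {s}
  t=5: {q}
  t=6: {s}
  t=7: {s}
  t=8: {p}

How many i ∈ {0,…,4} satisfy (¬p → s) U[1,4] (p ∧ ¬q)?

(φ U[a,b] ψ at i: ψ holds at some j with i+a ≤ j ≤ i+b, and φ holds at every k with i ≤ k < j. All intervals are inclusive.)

Evaluate at each i in [0,4]:
  i=0: ✗ (lhs fails at k=0 before rhs at j=3)
  i=1: ✗ (lhs fails at k=1 before rhs at j=3)
  i=2: ✓ (rhs at j=3; lhs holds on [2,2])
  i=3: ✗ (no rhs in [4,7])
  i=4: ✗ (lhs fails at k=5 before rhs at j=8)
Positions where it holds: {2} → 1.

1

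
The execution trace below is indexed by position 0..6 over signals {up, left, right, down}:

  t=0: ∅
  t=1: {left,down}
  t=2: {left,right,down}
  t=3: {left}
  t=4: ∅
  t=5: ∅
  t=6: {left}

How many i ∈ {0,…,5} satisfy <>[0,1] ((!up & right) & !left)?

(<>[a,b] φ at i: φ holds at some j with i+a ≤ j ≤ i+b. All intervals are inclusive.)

0

Evaluate at each i in [0,5]:
  i=0: ✗ (none in [0,1])
  i=1: ✗ (none in [1,2])
  i=2: ✗ (none in [2,3])
  i=3: ✗ (none in [3,4])
  i=4: ✗ (none in [4,5])
  i=5: ✗ (none in [5,6])
Positions where it holds: {} → 0.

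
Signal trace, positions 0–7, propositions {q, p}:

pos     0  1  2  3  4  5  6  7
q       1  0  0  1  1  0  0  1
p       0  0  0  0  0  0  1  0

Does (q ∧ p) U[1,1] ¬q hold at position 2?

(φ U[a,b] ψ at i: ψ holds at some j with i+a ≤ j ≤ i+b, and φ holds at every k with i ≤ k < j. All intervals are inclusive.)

Need some j in [3,3] with ¬q, and (q ∧ p) at every k in [2,j-1].
  j=3: ¬q false.
No j in the window works → until fails.

Does not hold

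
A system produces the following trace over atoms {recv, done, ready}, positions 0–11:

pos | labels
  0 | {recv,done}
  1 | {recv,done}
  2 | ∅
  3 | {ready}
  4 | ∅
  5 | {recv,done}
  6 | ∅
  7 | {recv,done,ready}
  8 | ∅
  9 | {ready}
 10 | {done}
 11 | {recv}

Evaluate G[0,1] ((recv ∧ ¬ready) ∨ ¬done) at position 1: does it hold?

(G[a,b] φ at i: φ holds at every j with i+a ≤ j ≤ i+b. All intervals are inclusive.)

Yes

Check ((recv ∧ ¬ready) ∨ ¬done) at every j in [1,2]:
  j=1: true
  j=2: true
All positions satisfy it → formula holds.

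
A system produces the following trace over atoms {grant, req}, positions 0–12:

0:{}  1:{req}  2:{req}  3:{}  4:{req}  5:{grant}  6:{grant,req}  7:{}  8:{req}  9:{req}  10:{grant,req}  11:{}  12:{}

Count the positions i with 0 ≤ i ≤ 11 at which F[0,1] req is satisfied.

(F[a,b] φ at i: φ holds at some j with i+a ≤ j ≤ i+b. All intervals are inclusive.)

11

Evaluate at each i in [0,11]:
  i=0: ✓ (witness j=1)
  i=1: ✓ (witness j=1)
  i=2: ✓ (witness j=2)
  i=3: ✓ (witness j=4)
  i=4: ✓ (witness j=4)
  i=5: ✓ (witness j=6)
  i=6: ✓ (witness j=6)
  i=7: ✓ (witness j=8)
  i=8: ✓ (witness j=8)
  i=9: ✓ (witness j=9)
  i=10: ✓ (witness j=10)
  i=11: ✗ (none in [11,12])
Positions where it holds: {0, 1, 2, 3, 4, 5, 6, 7, 8, 9, 10} → 11.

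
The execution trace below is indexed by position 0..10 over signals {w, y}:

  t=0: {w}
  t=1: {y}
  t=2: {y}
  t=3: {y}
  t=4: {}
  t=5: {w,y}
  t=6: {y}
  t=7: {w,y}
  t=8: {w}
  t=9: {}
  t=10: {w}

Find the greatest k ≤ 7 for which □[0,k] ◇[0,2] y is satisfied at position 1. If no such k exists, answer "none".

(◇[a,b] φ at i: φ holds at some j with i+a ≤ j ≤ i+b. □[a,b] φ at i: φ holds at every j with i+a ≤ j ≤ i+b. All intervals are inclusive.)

◇[0,2] y must hold from j=1 onward; find where it first fails.
  j=1: holds
  j=2: holds
  j=3: holds
  j=4: holds
  j=5: holds
  j=6: holds
  j=7: holds
  j=8: fails
Holds on [1,7], so largest k = 6.

6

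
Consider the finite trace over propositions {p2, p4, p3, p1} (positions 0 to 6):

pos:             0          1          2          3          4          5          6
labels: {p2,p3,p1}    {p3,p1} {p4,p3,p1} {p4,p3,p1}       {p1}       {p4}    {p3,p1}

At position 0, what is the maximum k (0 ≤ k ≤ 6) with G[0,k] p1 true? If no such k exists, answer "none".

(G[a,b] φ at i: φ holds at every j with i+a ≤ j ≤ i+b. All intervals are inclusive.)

p1 must hold from j=0 onward; find where it first fails.
  j=0: holds
  j=1: holds
  j=2: holds
  j=3: holds
  j=4: holds
  j=5: fails
Holds on [0,4], so largest k = 4.

4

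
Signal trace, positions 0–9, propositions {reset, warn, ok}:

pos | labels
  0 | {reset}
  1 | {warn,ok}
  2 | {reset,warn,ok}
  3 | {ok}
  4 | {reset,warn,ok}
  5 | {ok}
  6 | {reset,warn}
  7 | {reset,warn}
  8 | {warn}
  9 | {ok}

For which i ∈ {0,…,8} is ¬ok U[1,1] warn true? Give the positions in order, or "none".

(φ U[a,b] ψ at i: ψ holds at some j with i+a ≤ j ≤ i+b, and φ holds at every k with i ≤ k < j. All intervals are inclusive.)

0, 6, 7

Evaluate at each i in [0,8]:
  i=0: ✓ (rhs at j=1; lhs holds on [0,0])
  i=1: ✗ (lhs fails at k=1 before rhs at j=2)
  i=2: ✗ (no rhs in [3,3])
  i=3: ✗ (lhs fails at k=3 before rhs at j=4)
  i=4: ✗ (no rhs in [5,5])
  i=5: ✗ (lhs fails at k=5 before rhs at j=6)
  i=6: ✓ (rhs at j=7; lhs holds on [6,6])
  i=7: ✓ (rhs at j=8; lhs holds on [7,7])
  i=8: ✗ (no rhs in [9,9])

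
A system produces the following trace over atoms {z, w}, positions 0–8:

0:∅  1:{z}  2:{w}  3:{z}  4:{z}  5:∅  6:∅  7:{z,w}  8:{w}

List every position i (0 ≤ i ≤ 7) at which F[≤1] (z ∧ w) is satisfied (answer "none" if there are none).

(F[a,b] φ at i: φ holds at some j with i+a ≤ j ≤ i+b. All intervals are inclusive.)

Evaluate at each i in [0,7]:
  i=0: ✗ (none in [0,1])
  i=1: ✗ (none in [1,2])
  i=2: ✗ (none in [2,3])
  i=3: ✗ (none in [3,4])
  i=4: ✗ (none in [4,5])
  i=5: ✗ (none in [5,6])
  i=6: ✓ (witness j=7)
  i=7: ✓ (witness j=7)

6, 7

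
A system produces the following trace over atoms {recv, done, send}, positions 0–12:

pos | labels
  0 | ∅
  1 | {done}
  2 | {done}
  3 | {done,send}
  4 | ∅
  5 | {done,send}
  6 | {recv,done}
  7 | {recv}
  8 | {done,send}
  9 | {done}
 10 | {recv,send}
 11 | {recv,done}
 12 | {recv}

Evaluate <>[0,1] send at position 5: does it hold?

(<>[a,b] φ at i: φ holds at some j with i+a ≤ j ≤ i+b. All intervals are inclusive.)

True

Check send at each j in [5,6]:
  j=5: true
  j=6: false
Found at j=5 → formula holds.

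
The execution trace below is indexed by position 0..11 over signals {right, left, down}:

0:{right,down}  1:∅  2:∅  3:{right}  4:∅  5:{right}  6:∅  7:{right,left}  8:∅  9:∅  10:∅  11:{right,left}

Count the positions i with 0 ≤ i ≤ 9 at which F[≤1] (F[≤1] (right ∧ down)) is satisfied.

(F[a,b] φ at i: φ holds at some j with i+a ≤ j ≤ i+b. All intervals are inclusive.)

1

Evaluate at each i in [0,9]:
  i=0: ✓ (witness j=0)
  i=1: ✗ (none in [1,2])
  i=2: ✗ (none in [2,3])
  i=3: ✗ (none in [3,4])
  i=4: ✗ (none in [4,5])
  i=5: ✗ (none in [5,6])
  i=6: ✗ (none in [6,7])
  i=7: ✗ (none in [7,8])
  i=8: ✗ (none in [8,9])
  i=9: ✗ (none in [9,10])
Positions where it holds: {0} → 1.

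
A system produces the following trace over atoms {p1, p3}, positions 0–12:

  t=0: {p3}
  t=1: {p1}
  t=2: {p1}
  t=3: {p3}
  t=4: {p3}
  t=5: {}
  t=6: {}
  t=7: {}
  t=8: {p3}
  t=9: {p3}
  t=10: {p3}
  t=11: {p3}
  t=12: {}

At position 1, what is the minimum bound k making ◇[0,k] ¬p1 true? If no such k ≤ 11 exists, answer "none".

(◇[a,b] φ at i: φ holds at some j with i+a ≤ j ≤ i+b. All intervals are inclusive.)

2

Scan j = 1,2,… for ¬p1:
  j=1: fails
  j=2: fails
  j=3: holds
First hit at j=3, so smallest k = 3-1 = 2.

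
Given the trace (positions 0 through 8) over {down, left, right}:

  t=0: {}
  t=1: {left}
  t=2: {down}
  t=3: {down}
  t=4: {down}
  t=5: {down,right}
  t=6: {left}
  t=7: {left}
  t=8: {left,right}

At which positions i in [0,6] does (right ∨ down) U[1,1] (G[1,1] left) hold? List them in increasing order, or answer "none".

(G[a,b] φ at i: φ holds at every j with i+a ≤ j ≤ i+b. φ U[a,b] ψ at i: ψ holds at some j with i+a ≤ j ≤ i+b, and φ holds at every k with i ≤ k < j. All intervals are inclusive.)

Evaluate at each i in [0,6]:
  i=0: ✗ (no rhs in [1,1])
  i=1: ✗ (no rhs in [2,2])
  i=2: ✗ (no rhs in [3,3])
  i=3: ✗ (no rhs in [4,4])
  i=4: ✓ (rhs at j=5; lhs holds on [4,4])
  i=5: ✓ (rhs at j=6; lhs holds on [5,5])
  i=6: ✗ (lhs fails at k=6 before rhs at j=7)

4, 5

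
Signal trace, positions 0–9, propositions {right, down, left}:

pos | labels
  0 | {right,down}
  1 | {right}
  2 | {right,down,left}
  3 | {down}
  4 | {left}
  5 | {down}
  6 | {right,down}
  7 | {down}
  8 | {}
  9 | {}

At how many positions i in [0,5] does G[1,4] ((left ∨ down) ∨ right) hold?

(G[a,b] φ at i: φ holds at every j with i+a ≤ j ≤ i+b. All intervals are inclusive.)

Evaluate at each i in [0,5]:
  i=0: ✓ (all of [1,4])
  i=1: ✓ (all of [2,5])
  i=2: ✓ (all of [3,6])
  i=3: ✓ (all of [4,7])
  i=4: ✗ (fails at j=8)
  i=5: ✗ (fails at j=8)
Positions where it holds: {0, 1, 2, 3} → 4.

4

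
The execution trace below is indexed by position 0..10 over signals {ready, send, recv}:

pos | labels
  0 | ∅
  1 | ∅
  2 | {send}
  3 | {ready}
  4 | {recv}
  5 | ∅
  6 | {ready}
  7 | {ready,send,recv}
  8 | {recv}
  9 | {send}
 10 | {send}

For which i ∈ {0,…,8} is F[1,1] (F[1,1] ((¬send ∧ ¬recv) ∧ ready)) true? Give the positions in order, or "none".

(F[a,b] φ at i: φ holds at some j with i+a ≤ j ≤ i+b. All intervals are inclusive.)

1, 4

Evaluate at each i in [0,8]:
  i=0: ✗ (none in [1,1])
  i=1: ✓ (witness j=2)
  i=2: ✗ (none in [3,3])
  i=3: ✗ (none in [4,4])
  i=4: ✓ (witness j=5)
  i=5: ✗ (none in [6,6])
  i=6: ✗ (none in [7,7])
  i=7: ✗ (none in [8,8])
  i=8: ✗ (none in [9,9])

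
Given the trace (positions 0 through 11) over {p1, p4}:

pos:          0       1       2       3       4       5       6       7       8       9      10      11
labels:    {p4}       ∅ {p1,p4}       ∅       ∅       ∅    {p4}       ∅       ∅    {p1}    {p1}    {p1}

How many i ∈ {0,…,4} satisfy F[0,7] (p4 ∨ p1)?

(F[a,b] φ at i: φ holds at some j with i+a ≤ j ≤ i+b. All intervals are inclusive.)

Evaluate at each i in [0,4]:
  i=0: ✓ (witness j=0)
  i=1: ✓ (witness j=2)
  i=2: ✓ (witness j=2)
  i=3: ✓ (witness j=6)
  i=4: ✓ (witness j=6)
Positions where it holds: {0, 1, 2, 3, 4} → 5.

5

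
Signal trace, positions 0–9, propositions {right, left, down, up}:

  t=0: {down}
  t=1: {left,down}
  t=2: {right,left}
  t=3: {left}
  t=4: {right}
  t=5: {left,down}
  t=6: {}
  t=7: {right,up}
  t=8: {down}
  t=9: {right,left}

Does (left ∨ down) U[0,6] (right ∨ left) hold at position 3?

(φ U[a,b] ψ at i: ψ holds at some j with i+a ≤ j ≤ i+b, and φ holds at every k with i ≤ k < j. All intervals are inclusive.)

Yes

Need some j in [3,9] with (right ∨ left), and (left ∨ down) at every k in [3,j-1].
  j=3: (right ∨ left) holds; no prefix to check → satisfied.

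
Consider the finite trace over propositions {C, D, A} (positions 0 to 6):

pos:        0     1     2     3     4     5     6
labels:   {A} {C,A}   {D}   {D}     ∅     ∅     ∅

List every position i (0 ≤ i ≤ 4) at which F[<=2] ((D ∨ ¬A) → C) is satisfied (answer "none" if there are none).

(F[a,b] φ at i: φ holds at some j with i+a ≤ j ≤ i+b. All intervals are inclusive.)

0, 1

Evaluate at each i in [0,4]:
  i=0: ✓ (witness j=0)
  i=1: ✓ (witness j=1)
  i=2: ✗ (none in [2,4])
  i=3: ✗ (none in [3,5])
  i=4: ✗ (none in [4,6])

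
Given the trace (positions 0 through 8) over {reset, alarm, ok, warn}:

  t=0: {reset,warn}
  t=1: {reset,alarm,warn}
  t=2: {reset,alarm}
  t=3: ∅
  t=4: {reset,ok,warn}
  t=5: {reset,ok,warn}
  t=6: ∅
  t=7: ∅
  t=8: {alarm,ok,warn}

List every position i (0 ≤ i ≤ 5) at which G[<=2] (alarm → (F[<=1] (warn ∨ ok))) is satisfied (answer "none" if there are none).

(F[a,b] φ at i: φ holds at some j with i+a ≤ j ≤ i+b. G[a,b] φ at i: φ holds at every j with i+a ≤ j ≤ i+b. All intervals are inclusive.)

3, 4, 5

Evaluate at each i in [0,5]:
  i=0: ✗ (fails at j=2)
  i=1: ✗ (fails at j=2)
  i=2: ✗ (fails at j=2)
  i=3: ✓ (all of [3,5])
  i=4: ✓ (all of [4,6])
  i=5: ✓ (all of [5,7])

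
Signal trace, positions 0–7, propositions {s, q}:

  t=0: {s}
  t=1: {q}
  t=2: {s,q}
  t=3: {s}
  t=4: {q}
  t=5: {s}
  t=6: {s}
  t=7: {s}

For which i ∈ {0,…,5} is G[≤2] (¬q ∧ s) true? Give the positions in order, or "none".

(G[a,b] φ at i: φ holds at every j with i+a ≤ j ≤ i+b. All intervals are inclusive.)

5

Evaluate at each i in [0,5]:
  i=0: ✗ (fails at j=1)
  i=1: ✗ (fails at j=1)
  i=2: ✗ (fails at j=2)
  i=3: ✗ (fails at j=4)
  i=4: ✗ (fails at j=4)
  i=5: ✓ (all of [5,7])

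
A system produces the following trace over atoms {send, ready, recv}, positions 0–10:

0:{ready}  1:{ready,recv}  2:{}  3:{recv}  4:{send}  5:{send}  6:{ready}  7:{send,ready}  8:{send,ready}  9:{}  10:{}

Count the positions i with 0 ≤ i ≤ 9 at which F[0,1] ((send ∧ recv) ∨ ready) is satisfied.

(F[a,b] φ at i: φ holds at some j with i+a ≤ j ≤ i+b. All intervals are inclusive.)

Evaluate at each i in [0,9]:
  i=0: ✓ (witness j=0)
  i=1: ✓ (witness j=1)
  i=2: ✗ (none in [2,3])
  i=3: ✗ (none in [3,4])
  i=4: ✗ (none in [4,5])
  i=5: ✓ (witness j=6)
  i=6: ✓ (witness j=6)
  i=7: ✓ (witness j=7)
  i=8: ✓ (witness j=8)
  i=9: ✗ (none in [9,10])
Positions where it holds: {0, 1, 5, 6, 7, 8} → 6.

6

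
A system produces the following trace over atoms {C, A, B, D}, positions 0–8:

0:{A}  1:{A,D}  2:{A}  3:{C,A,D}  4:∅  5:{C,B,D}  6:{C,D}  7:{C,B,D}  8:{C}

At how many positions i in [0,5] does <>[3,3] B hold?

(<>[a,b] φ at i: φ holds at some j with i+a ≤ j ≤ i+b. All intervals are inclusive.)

2

Evaluate at each i in [0,5]:
  i=0: ✗ (none in [3,3])
  i=1: ✗ (none in [4,4])
  i=2: ✓ (witness j=5)
  i=3: ✗ (none in [6,6])
  i=4: ✓ (witness j=7)
  i=5: ✗ (none in [8,8])
Positions where it holds: {2, 4} → 2.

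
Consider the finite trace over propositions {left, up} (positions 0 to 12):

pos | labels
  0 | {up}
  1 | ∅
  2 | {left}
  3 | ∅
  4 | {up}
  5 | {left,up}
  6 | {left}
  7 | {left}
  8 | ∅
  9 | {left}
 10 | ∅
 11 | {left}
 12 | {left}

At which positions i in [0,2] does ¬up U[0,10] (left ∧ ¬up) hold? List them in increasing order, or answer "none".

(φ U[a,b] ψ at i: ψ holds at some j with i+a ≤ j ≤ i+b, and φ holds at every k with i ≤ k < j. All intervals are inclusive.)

Evaluate at each i in [0,2]:
  i=0: ✗ (lhs fails at k=0 before rhs at j=2)
  i=1: ✓ (rhs at j=2; lhs holds on [1,1])
  i=2: ✓ (rhs at j=2)

1, 2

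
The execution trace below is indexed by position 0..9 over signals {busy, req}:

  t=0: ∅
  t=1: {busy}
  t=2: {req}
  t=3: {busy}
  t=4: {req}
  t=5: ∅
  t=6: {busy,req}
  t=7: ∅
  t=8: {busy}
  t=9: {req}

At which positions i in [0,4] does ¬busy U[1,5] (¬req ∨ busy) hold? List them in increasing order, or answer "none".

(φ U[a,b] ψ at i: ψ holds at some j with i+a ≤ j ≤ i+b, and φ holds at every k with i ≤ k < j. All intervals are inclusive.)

Evaluate at each i in [0,4]:
  i=0: ✓ (rhs at j=1; lhs holds on [0,0])
  i=1: ✗ (lhs fails at k=1 before rhs at j=3)
  i=2: ✓ (rhs at j=3; lhs holds on [2,2])
  i=3: ✗ (lhs fails at k=3 before rhs at j=5)
  i=4: ✓ (rhs at j=5; lhs holds on [4,4])

0, 2, 4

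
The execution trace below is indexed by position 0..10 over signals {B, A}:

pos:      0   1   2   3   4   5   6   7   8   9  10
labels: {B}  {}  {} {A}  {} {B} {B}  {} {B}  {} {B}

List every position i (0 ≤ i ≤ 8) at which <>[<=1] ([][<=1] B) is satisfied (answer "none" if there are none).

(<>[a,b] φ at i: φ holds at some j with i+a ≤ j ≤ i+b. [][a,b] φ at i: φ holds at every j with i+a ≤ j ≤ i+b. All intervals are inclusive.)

Evaluate at each i in [0,8]:
  i=0: ✗ (none in [0,1])
  i=1: ✗ (none in [1,2])
  i=2: ✗ (none in [2,3])
  i=3: ✗ (none in [3,4])
  i=4: ✓ (witness j=5)
  i=5: ✓ (witness j=5)
  i=6: ✗ (none in [6,7])
  i=7: ✗ (none in [7,8])
  i=8: ✗ (none in [8,9])

4, 5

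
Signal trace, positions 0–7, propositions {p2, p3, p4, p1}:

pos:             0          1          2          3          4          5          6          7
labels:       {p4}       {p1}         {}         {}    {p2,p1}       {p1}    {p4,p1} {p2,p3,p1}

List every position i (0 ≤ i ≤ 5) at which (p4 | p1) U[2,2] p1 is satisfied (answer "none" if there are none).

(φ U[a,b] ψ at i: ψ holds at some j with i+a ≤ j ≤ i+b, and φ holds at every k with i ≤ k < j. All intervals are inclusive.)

Evaluate at each i in [0,5]:
  i=0: ✗ (no rhs in [2,2])
  i=1: ✗ (no rhs in [3,3])
  i=2: ✗ (lhs fails at k=2 before rhs at j=4)
  i=3: ✗ (lhs fails at k=3 before rhs at j=5)
  i=4: ✓ (rhs at j=6; lhs holds on [4,5])
  i=5: ✓ (rhs at j=7; lhs holds on [5,6])

4, 5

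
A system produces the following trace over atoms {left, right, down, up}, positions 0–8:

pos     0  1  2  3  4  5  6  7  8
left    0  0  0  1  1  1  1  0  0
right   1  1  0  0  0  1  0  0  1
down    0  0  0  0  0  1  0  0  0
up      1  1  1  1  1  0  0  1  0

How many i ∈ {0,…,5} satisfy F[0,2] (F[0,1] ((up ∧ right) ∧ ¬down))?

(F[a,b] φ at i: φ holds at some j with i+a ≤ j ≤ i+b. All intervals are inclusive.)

2

Evaluate at each i in [0,5]:
  i=0: ✓ (witness j=0)
  i=1: ✓ (witness j=1)
  i=2: ✗ (none in [2,4])
  i=3: ✗ (none in [3,5])
  i=4: ✗ (none in [4,6])
  i=5: ✗ (none in [5,7])
Positions where it holds: {0, 1} → 2.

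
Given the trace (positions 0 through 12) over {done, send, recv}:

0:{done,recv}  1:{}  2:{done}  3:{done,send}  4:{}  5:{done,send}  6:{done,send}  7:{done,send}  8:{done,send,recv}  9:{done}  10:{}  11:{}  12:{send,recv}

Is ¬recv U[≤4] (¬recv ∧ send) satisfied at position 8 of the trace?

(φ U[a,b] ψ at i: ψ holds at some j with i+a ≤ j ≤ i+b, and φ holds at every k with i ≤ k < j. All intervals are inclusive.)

Need some j in [8,12] with (¬recv ∧ send), and ¬recv at every k in [8,j-1].
  j=8: (¬recv ∧ send) false.
  j=9: (¬recv ∧ send) false.
  j=10: (¬recv ∧ send) false.
  j=11: (¬recv ∧ send) false.
  j=12: (¬recv ∧ send) false.
No j in the window works → until fails.

No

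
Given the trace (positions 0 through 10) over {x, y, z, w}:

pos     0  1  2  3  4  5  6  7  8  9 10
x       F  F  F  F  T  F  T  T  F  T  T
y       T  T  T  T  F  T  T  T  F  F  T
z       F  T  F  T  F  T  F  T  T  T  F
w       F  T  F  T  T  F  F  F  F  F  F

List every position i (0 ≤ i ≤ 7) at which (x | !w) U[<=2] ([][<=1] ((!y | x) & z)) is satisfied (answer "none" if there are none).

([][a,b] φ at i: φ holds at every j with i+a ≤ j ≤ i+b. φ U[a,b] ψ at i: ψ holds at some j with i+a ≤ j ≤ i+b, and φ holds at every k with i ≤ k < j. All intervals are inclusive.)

5, 6, 7

Evaluate at each i in [0,7]:
  i=0: ✗ (no rhs in [0,2])
  i=1: ✗ (no rhs in [1,3])
  i=2: ✗ (no rhs in [2,4])
  i=3: ✗ (no rhs in [3,5])
  i=4: ✗ (no rhs in [4,6])
  i=5: ✓ (rhs at j=7; lhs holds on [5,6])
  i=6: ✓ (rhs at j=7; lhs holds on [6,6])
  i=7: ✓ (rhs at j=7)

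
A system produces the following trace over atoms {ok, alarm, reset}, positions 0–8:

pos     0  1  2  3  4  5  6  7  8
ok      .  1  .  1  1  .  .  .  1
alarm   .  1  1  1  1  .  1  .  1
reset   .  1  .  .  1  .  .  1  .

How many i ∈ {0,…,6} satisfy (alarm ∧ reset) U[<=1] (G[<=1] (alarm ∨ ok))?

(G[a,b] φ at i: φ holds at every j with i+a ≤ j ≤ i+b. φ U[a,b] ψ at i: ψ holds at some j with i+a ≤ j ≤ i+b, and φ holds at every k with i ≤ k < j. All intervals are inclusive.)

Evaluate at each i in [0,6]:
  i=0: ✗ (lhs fails at k=0 before rhs at j=1)
  i=1: ✓ (rhs at j=1)
  i=2: ✓ (rhs at j=2)
  i=3: ✓ (rhs at j=3)
  i=4: ✗ (no rhs in [4,5])
  i=5: ✗ (no rhs in [5,6])
  i=6: ✗ (no rhs in [6,7])
Positions where it holds: {1, 2, 3} → 3.

3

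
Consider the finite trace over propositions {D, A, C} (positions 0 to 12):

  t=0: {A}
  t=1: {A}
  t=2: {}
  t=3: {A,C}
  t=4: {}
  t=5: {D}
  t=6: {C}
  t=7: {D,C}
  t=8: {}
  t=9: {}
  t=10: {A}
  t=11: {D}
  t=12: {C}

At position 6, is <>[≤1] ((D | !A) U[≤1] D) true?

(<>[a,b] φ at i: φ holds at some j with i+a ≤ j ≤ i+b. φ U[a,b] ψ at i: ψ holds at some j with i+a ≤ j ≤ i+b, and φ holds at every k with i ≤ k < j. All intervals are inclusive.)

Check ((D | !A) U[≤1] D) at each j in [6,7]:
  j=6: holds
  j=7: holds
Found at j=6 → formula holds.

True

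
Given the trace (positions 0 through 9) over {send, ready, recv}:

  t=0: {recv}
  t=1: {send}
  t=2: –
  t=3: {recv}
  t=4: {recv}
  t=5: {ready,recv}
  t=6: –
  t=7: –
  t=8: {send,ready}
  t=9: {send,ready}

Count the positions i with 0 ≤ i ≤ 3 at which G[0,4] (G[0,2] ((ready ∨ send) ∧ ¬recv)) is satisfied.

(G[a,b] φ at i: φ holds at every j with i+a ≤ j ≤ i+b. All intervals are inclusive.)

Evaluate at each i in [0,3]:
  i=0: ✗ (fails at j=0)
  i=1: ✗ (fails at j=1)
  i=2: ✗ (fails at j=2)
  i=3: ✗ (fails at j=3)
Positions where it holds: {} → 0.

0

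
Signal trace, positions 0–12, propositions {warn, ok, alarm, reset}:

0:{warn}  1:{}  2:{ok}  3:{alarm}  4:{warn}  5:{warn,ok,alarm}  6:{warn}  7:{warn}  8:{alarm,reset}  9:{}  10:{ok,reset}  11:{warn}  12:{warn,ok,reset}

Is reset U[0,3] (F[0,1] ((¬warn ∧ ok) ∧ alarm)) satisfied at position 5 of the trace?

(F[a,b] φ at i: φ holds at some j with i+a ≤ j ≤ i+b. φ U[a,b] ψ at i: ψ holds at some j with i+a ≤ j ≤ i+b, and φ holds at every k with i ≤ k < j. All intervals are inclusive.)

Does not hold

Need some j in [5,8] with F[0,1] ((¬warn ∧ ok) ∧ alarm), and reset at every k in [5,j-1].
  j=5: F[0,1] ((¬warn ∧ ok) ∧ alarm) — fails (none in [5,6]).
  j=6: F[0,1] ((¬warn ∧ ok) ∧ alarm) — fails (none in [6,7]).
  j=7: F[0,1] ((¬warn ∧ ok) ∧ alarm) — fails (none in [7,8]).
  j=8: F[0,1] ((¬warn ∧ ok) ∧ alarm) — fails (none in [8,9]).
No j in the window works → until fails.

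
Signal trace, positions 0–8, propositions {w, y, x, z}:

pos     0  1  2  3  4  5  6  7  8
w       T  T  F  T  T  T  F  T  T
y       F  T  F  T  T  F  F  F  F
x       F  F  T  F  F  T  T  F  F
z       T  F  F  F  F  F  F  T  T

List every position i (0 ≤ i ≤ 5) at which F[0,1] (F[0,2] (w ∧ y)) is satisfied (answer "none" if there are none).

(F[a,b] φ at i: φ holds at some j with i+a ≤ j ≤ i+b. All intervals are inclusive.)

0, 1, 2, 3, 4

Evaluate at each i in [0,5]:
  i=0: ✓ (witness j=0)
  i=1: ✓ (witness j=1)
  i=2: ✓ (witness j=2)
  i=3: ✓ (witness j=3)
  i=4: ✓ (witness j=4)
  i=5: ✗ (none in [5,6])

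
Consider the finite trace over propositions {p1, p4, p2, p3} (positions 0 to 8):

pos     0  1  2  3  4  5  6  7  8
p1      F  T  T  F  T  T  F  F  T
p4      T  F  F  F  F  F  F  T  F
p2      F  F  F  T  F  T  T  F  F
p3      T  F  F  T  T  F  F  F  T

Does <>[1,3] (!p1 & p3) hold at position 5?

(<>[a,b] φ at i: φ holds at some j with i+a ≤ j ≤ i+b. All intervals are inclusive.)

Does not hold

Check (!p1 & p3) at each j in [6,8]:
  j=6: false
  j=7: false
  j=8: false
No position in the window satisfies it → formula fails.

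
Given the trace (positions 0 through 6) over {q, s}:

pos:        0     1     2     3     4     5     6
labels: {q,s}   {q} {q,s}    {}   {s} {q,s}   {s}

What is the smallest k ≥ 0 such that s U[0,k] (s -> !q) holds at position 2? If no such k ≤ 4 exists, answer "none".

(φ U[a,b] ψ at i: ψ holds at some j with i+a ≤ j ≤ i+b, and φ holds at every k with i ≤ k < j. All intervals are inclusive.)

1

Need earliest j ≥ 2 with (s -> !q), and s at every k in [2,j-1].
  j=2: rhs fails.
  j=3: rhs holds; lhs holds on [2,2]. k = 1.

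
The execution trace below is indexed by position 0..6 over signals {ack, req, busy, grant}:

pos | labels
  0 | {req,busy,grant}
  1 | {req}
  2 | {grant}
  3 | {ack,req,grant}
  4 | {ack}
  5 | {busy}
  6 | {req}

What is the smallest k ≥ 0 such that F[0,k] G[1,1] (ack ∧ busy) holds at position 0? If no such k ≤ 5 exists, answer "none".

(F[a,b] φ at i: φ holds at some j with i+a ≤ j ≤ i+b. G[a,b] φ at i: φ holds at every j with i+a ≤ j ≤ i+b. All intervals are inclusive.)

Scan j = 0,1,… for G[1,1] (ack ∧ busy):
  j=0: fails
  j=1: fails
  j=2: fails
  j=3: fails
  j=4: fails
  j=5: fails
No j in [0,5] satisfies it → none.

none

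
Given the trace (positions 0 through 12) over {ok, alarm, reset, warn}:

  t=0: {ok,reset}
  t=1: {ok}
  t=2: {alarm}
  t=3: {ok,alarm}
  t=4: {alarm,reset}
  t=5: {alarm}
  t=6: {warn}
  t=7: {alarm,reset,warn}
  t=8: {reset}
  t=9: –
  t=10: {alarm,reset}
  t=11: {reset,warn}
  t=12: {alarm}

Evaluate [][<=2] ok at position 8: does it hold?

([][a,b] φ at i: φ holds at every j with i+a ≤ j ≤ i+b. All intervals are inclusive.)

Check ok at every j in [8,10]:
  j=8: false
  j=9: false
  j=10: false
Fails at j=8 → formula fails.

No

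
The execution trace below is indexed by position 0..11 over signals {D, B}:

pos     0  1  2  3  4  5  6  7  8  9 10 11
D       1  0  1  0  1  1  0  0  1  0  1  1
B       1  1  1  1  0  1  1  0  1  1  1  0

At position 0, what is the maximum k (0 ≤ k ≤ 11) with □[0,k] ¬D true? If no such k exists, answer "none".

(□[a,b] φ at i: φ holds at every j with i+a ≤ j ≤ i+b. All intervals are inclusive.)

¬D must hold from j=0 onward; find where it first fails.
  j=0: fails → no k works.

none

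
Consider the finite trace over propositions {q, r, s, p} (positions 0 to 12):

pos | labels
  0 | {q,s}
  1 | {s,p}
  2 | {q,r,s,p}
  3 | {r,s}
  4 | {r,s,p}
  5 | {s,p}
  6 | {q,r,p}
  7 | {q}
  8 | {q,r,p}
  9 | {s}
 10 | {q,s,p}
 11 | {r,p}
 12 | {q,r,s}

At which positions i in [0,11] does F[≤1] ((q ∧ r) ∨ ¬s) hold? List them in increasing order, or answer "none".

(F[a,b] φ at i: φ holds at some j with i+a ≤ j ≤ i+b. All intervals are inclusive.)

1, 2, 5, 6, 7, 8, 10, 11

Evaluate at each i in [0,11]:
  i=0: ✗ (none in [0,1])
  i=1: ✓ (witness j=2)
  i=2: ✓ (witness j=2)
  i=3: ✗ (none in [3,4])
  i=4: ✗ (none in [4,5])
  i=5: ✓ (witness j=6)
  i=6: ✓ (witness j=6)
  i=7: ✓ (witness j=7)
  i=8: ✓ (witness j=8)
  i=9: ✗ (none in [9,10])
  i=10: ✓ (witness j=11)
  i=11: ✓ (witness j=11)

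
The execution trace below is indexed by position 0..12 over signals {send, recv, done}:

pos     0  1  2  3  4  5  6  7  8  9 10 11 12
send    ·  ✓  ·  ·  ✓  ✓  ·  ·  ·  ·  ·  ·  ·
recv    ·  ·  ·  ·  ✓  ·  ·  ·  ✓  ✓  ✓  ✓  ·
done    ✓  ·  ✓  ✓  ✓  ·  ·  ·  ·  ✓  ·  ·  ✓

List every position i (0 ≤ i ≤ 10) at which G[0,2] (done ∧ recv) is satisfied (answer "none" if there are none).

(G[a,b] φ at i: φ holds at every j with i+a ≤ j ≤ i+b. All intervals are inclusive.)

Evaluate at each i in [0,10]:
  i=0: ✗ (fails at j=0)
  i=1: ✗ (fails at j=1)
  i=2: ✗ (fails at j=2)
  i=3: ✗ (fails at j=3)
  i=4: ✗ (fails at j=5)
  i=5: ✗ (fails at j=5)
  i=6: ✗ (fails at j=6)
  i=7: ✗ (fails at j=7)
  i=8: ✗ (fails at j=8)
  i=9: ✗ (fails at j=10)
  i=10: ✗ (fails at j=10)

none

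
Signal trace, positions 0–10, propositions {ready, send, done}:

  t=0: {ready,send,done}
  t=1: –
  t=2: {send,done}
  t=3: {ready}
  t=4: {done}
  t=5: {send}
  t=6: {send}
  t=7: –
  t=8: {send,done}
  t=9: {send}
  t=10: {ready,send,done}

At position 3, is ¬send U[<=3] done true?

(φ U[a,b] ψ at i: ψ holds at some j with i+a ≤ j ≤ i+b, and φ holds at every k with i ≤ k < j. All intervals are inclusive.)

Need some j in [3,6] with done, and ¬send at every k in [3,j-1].
  j=3: done false.
  j=4: done holds; ¬send holds at every k in [3,3] → satisfied.

Holds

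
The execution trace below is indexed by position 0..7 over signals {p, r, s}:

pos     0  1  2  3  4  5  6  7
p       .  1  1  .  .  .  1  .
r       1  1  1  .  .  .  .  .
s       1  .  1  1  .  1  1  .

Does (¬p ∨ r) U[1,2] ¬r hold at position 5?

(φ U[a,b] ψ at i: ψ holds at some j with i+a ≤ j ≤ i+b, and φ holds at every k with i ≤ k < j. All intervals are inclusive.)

Need some j in [6,7] with ¬r, and (¬p ∨ r) at every k in [5,j-1].
  j=6: ¬r holds; (¬p ∨ r) holds at every k in [5,5] → satisfied.

True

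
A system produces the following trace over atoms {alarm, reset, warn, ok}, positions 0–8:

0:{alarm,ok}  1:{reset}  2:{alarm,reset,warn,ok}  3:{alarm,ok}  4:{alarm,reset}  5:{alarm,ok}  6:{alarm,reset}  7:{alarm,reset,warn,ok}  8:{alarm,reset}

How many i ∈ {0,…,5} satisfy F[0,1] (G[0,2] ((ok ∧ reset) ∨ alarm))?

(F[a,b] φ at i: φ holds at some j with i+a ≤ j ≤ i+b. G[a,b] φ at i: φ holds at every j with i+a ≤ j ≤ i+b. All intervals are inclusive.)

Evaluate at each i in [0,5]:
  i=0: ✗ (none in [0,1])
  i=1: ✓ (witness j=2)
  i=2: ✓ (witness j=2)
  i=3: ✓ (witness j=3)
  i=4: ✓ (witness j=4)
  i=5: ✓ (witness j=5)
Positions where it holds: {1, 2, 3, 4, 5} → 5.

5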